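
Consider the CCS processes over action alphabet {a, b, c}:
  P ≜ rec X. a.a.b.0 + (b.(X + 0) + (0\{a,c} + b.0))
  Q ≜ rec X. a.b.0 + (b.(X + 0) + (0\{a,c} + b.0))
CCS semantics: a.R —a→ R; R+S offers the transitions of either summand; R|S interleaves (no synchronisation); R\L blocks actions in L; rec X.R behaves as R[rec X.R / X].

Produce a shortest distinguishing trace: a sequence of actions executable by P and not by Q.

P's transition system — 5 states:
  p0 = rec X. a.a.b.0 + (b.(X + 0) + (0\{a,c} + b.0)) | --a--▸ p1, --b--▸ p2, --b--▸ p3
  p1 = a.b.0 | --a--▸ p4
  p2 = (rec X. a.a.b.0 + (b.(X + 0) + (0\{a,c} + b.0))) + 0 | --a--▸ p1, --b--▸ p2, --b--▸ p3
  p3 = 0 | (no moves)
  p4 = b.0 | --b--▸ p3
Q's transition system — 4 states:
  q0 = rec X. a.b.0 + (b.(X + 0) + (0\{a,c} + b.0)) | --a--▸ q1, --b--▸ q2, --b--▸ q3
  q1 = b.0 | --b--▸ q3
  q2 = (rec X. a.b.0 + (b.(X + 0) + (0\{a,c} + b.0))) + 0 | --a--▸ q1, --b--▸ q2, --b--▸ q3
  q3 = 0 | (no moves)
Executing aa from P (initial set {p0}):
  [1] a ⇒ {p1}
  [2] a ⇒ {p4}
  P completes σ.
Executing aa from Q (initial set {q0}):
  [1] a ⇒ {q1}
  [2] a ⇒ ∅  — Q cannot continue

aa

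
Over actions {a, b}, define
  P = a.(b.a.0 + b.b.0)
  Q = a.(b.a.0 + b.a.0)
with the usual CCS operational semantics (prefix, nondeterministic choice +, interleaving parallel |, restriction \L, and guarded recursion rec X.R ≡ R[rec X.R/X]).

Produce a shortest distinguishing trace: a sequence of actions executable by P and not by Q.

Reachable graph of P (5 states):
  m0 = a.(b.a.0 + b.b.0) has moves ··a··> m1
  m1 = b.a.0 + b.b.0 has moves ··b··> m2, ··b··> m3
  m2 = a.0 has moves ··a··> m4
  m3 = b.0 has moves ··b··> m4
  m4 = 0 has moves (no moves)
Reachable graph of Q (4 states):
  n0 = a.(b.a.0 + b.a.0) has moves ··a··> n1
  n1 = b.a.0 + b.a.0 has moves ··b··> n2
  n2 = a.0 has moves ··a··> n3
  n3 = 0 has moves (no moves)
Run σ = ⟨abb⟩ on P: start {m0}
  step 1 (a): {m1}
  step 2 (b): {m2, m3}
  step 3 (b): {m4}
  — P admits the full trace.
Run σ = ⟨abb⟩ on Q: start {n0}
  step 1 (a): {n1}
  step 2 (b): {n2}
  step 3 (b): ∅  — Q cannot continue

abb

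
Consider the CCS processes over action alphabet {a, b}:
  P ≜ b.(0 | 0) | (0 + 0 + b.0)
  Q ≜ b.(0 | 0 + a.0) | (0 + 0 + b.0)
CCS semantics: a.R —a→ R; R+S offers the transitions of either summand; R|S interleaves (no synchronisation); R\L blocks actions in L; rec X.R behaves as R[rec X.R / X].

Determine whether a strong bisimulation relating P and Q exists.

NO

P's transition system — 4 states:
  m0 = b.(0 | 0) | (0 + 0 + b.0) | ··b··> m1, ··b··> m2
  m1 = 0 | 0 | (0 + 0 + b.0) | ··b··> m3
  m2 = b.(0 | 0) | 0 | ··b··> m3
  m3 = 0 | 0 | 0 | ·
Q's transition system — 6 states:
  n0 = b.(0 | 0 + a.0) | (0 + 0 + b.0) | ··b··> n1, ··b··> n2
  n1 = (0 | 0 + a.0) | (0 + 0 + b.0) | ··a··> n3, ··b··> n4
  n2 = b.(0 | 0 + a.0) | 0 | ··b··> n4
  n3 = 0 | (0 + 0 + b.0) | ··b··> n5
  n4 = (0 | 0 + a.0) | 0 | ··a··> n5
  n5 = 0 | 0 | ·
Partition-refinement fixed point:
  B0 = {m0}
  B1 = {m1, m2, n3}
  B2 = {m3, n5}
  B3 = {n0}
  B4 = {n1}
  B5 = {n4}
  B6 = {n2}
m0 ∈ B0, n0 ∈ B3 → different blocks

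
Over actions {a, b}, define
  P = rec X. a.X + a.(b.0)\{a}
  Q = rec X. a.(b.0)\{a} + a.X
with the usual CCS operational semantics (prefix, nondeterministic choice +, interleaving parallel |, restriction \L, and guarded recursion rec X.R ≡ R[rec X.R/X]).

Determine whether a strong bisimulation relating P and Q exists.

YES

Reachable graph of P (3 states):
  p0 = rec X. a.X + a.(b.0)\{a} has moves --a--▸ p0, --a--▸ p1
  p1 = (b.0)\{a} has moves --b--▸ p2
  p2 = 0\{a} has moves (no moves)
Reachable graph of Q (3 states):
  q0 = rec X. a.(b.0)\{a} + a.X has moves --a--▸ q0, --a--▸ q1
  q1 = (b.0)\{a} has moves --b--▸ q2
  q2 = 0\{a} has moves (no moves)
Coarsest stable partition (strong bisimilarity classes):
  B0 = {p0, q0}
  B1 = {p1, q1}
  B2 = {p2, q2}
p0 ∈ B0, q0 ∈ B0 → same block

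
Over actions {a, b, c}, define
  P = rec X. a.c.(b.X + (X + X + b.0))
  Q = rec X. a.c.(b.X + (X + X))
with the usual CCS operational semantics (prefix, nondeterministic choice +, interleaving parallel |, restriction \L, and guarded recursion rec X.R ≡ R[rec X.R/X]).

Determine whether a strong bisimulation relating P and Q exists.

P ≁ Q

P's transition system — 4 states:
  u0 = rec X. a.c.(b.X + (X + X + b.0)) has moves -a-> u1
  u1 = c.(b.(rec X. a.c.(b.X + (X + X + b.0))) + ((rec X. a.c.(b.X + (X + X + b.0))) + (rec X. a.c.(b.X + (X + X + b.0))) + b.0)) has moves -c-> u2
  u2 = b.(rec X. a.c.(b.X + (X + X + b.0))) + ((rec X. a.c.(b.X + (X + X + b.0))) + (rec X. a.c.(b.X + (X + X + b.0))) + b.0) has moves -a-> u1, -b-> u0, -b-> u3
  u3 = 0 has moves stopped
Q's transition system — 3 states:
  v0 = rec X. a.c.(b.X + (X + X)) has moves -a-> v1
  v1 = c.(b.(rec X. a.c.(b.X + (X + X))) + ((rec X. a.c.(b.X + (X + X))) + (rec X. a.c.(b.X + (X + X))))) has moves -c-> v2
  v2 = b.(rec X. a.c.(b.X + (X + X))) + ((rec X. a.c.(b.X + (X + X))) + (rec X. a.c.(b.X + (X + X)))) has moves -a-> v1, -b-> v0
Partition-refinement fixed point:
  B0 = {u0}
  B1 = {u1}
  B2 = {u2}
  B3 = {u3}
  B4 = {v0}
  B5 = {v1}
  B6 = {v2}
u0 ∈ B0, v0 ∈ B4 → different blocks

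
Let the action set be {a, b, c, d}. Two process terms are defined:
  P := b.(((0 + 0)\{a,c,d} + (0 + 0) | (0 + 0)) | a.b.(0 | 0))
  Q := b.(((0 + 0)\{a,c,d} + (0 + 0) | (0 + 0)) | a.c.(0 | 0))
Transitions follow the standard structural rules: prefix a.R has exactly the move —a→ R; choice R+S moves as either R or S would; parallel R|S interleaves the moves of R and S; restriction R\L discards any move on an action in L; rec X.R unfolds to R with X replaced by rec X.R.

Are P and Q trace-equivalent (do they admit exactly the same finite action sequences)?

P's transition system — 4 states:
  s0 = b.(((0 + 0)\{a,c,d} + (0 + 0) | (0 + 0)) | a.b.(0 | 0)) :: --b--▸ s1
  s1 = ((0 + 0)\{a,c,d} + (0 + 0) | (0 + 0)) | a.b.(0 | 0) :: --a--▸ s2
  s2 = ((0 + 0)\{a,c,d} + (0 + 0) | (0 + 0)) | b.(0 | 0) :: --b--▸ s3
  s3 = ((0 + 0)\{a,c,d} + (0 + 0) | (0 + 0)) | (0 | 0) :: deadlocked
Q's transition system — 4 states:
  t0 = b.(((0 + 0)\{a,c,d} + (0 + 0) | (0 + 0)) | a.c.(0 | 0)) :: --b--▸ t1
  t1 = ((0 + 0)\{a,c,d} + (0 + 0) | (0 + 0)) | a.c.(0 | 0) :: --a--▸ t2
  t2 = ((0 + 0)\{a,c,d} + (0 + 0) | (0 + 0)) | c.(0 | 0) :: --c--▸ t3
  t3 = ((0 + 0)\{a,c,d} + (0 + 0) | (0 + 0)) | (0 | 0) :: deadlocked
Executing bab from P (initial set {s0}):
  [1] b ⇒ {s1}
  [2] a ⇒ {s2}
  [3] b ⇒ {s3}
  ✓ P
Executing bab from Q (initial set {t0}):
  [1] b ⇒ {t1}
  [2] a ⇒ {t2}
  [3] b ⇒ ∅  — Q cannot continue

traces(P) ≠ traces(Q) — witness ⟨bab⟩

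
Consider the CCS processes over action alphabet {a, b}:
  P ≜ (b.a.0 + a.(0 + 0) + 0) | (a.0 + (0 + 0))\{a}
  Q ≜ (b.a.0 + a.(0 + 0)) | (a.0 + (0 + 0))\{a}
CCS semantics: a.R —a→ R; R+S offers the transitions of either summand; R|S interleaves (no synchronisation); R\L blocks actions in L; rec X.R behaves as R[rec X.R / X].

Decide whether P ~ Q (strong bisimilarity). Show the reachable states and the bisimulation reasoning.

bisimilar

LTS(P): 4 reachable states
  u0 = (b.a.0 + a.(0 + 0) + 0) | (a.0 + (0 + 0))\{a} :: ··a··> u1, ··b··> u2
  u1 = (0 + 0) | (a.0 + (0 + 0))\{a} :: ·
  u2 = a.0 | (a.0 + (0 + 0))\{a} :: ··a··> u3
  u3 = 0 | (a.0 + (0 + 0))\{a} :: ·
LTS(Q): 4 reachable states
  v0 = (b.a.0 + a.(0 + 0)) | (a.0 + (0 + 0))\{a} :: ··a··> v1, ··b··> v2
  v1 = (0 + 0) | (a.0 + (0 + 0))\{a} :: ·
  v2 = a.0 | (a.0 + (0 + 0))\{a} :: ··a··> v3
  v3 = 0 | (a.0 + (0 + 0))\{a} :: ·
Partition-refinement fixed point:
  B0 = {u0, v0}
  B1 = {u2, v2}
  B2 = {u1, u3, v1, v3}
u0 ∈ B0, v0 ∈ B0 → same block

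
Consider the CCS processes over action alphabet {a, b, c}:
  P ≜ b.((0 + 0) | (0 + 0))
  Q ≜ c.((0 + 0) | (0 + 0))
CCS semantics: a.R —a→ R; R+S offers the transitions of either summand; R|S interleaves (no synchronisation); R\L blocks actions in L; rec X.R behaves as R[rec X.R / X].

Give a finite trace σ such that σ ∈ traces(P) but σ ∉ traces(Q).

P's transition system — 2 states:
  u0 = b.((0 + 0) | (0 + 0)) has moves -b-> u1
  u1 = (0 + 0) | (0 + 0) has moves ∅
Q's transition system — 2 states:
  v0 = c.((0 + 0) | (0 + 0)) has moves -c-> v1
  v1 = (0 + 0) | (0 + 0) has moves ∅
Run σ = ⟨b⟩ on P: start {u0}
  step 1 (b): {u1}
  P completes σ.
Run σ = ⟨b⟩ on Q: start {v0}
  step 1 (b): ∅  — Q cannot continue

b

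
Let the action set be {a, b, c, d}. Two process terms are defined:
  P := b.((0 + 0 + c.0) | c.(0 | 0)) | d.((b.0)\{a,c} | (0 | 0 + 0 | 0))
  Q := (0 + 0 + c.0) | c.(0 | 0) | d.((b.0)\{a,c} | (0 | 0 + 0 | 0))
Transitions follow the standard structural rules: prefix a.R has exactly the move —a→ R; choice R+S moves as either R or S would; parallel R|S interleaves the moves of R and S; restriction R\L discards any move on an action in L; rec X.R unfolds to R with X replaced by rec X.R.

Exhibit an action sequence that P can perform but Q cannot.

b

LTS(P): 15 reachable states
  p0 = b.((0 + 0 + c.0) | c.(0 | 0)) | d.((b.0)\{a,c} | (0 | 0 + 0 | 0)) has moves -b-> p1, -d-> p2
  p1 = (0 + 0 + c.0) | c.(0 | 0) | d.((b.0)\{a,c} | (0 | 0 + 0 | 0)) has moves -c-> p3, -c-> p4, -d-> p5
  p2 = b.((0 + 0 + c.0) | c.(0 | 0)) | ((b.0)\{a,c} | (0 | 0 + 0 | 0)) has moves -b-> p5, -b-> p6
  p3 = (0 + 0 + c.0) | (0 | 0) | d.((b.0)\{a,c} | (0 | 0 + 0 | 0)) has moves -c-> p7, -d-> p8
  p4 = 0 | c.(0 | 0) | d.((b.0)\{a,c} | (0 | 0 + 0 | 0)) has moves -c-> p7, -d-> p9
  p5 = (0 + 0 + c.0) | c.(0 | 0) | ((b.0)\{a,c} | (0 | 0 + 0 | 0)) has moves -b-> p10, -c-> p8, -c-> p9
  p6 = b.((0 + 0 + c.0) | c.(0 | 0)) | (0\{a,c} | (0 | 0 + 0 | 0)) has moves -b-> p10
  p7 = 0 | (0 | 0) | d.((b.0)\{a,c} | (0 | 0 + 0 | 0)) has moves -d-> p11
  p8 = (0 + 0 + c.0) | (0 | 0) | ((b.0)\{a,c} | (0 | 0 + 0 | 0)) has moves -b-> p12, -c-> p11
  p9 = 0 | c.(0 | 0) | ((b.0)\{a,c} | (0 | 0 + 0 | 0)) has moves -b-> p13, -c-> p11
  p10 = (0 + 0 + c.0) | c.(0 | 0) | (0\{a,c} | (0 | 0 + 0 | 0)) has moves -c-> p12, -c-> p13
  p11 = 0 | (0 | 0) | ((b.0)\{a,c} | (0 | 0 + 0 | 0)) has moves -b-> p14
  p12 = (0 + 0 + c.0) | (0 | 0) | (0\{a,c} | (0 | 0 + 0 | 0)) has moves -c-> p14
  p13 = 0 | c.(0 | 0) | (0\{a,c} | (0 | 0 + 0 | 0)) has moves -c-> p14
  p14 = 0 | (0 | 0) | (0\{a,c} | (0 | 0 + 0 | 0)) has moves stopped
LTS(Q): 12 reachable states
  q0 = (0 + 0 + c.0) | c.(0 | 0) | d.((b.0)\{a,c} | (0 | 0 + 0 | 0)) has moves -c-> q1, -c-> q2, -d-> q3
  q1 = (0 + 0 + c.0) | (0 | 0) | d.((b.0)\{a,c} | (0 | 0 + 0 | 0)) has moves -c-> q4, -d-> q5
  q2 = 0 | c.(0 | 0) | d.((b.0)\{a,c} | (0 | 0 + 0 | 0)) has moves -c-> q4, -d-> q6
  q3 = (0 + 0 + c.0) | c.(0 | 0) | ((b.0)\{a,c} | (0 | 0 + 0 | 0)) has moves -b-> q7, -c-> q5, -c-> q6
  q4 = 0 | (0 | 0) | d.((b.0)\{a,c} | (0 | 0 + 0 | 0)) has moves -d-> q8
  q5 = (0 + 0 + c.0) | (0 | 0) | ((b.0)\{a,c} | (0 | 0 + 0 | 0)) has moves -b-> q9, -c-> q8
  q6 = 0 | c.(0 | 0) | ((b.0)\{a,c} | (0 | 0 + 0 | 0)) has moves -b-> q10, -c-> q8
  q7 = (0 + 0 + c.0) | c.(0 | 0) | (0\{a,c} | (0 | 0 + 0 | 0)) has moves -c-> q10, -c-> q9
  q8 = 0 | (0 | 0) | ((b.0)\{a,c} | (0 | 0 + 0 | 0)) has moves -b-> q11
  q9 = (0 + 0 + c.0) | (0 | 0) | (0\{a,c} | (0 | 0 + 0 | 0)) has moves -c-> q11
  q10 = 0 | c.(0 | 0) | (0\{a,c} | (0 | 0 + 0 | 0)) has moves -c-> q11
  q11 = 0 | (0 | 0) | (0\{a,c} | (0 | 0 + 0 | 0)) has moves stopped
Run σ = ⟨b⟩ on P: start {p0}
  step 1 (b): {p1}
  P completes σ.
Run σ = ⟨b⟩ on Q: start {q0}
  step 1 (b): ∅ (Q stuck)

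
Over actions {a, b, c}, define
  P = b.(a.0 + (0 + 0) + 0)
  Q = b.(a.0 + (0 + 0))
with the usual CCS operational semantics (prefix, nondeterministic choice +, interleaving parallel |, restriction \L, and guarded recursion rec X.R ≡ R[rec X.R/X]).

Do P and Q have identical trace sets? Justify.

LTS(P): 3 reachable states
  s0 = b.(a.0 + (0 + 0) + 0) :: ··b··> s1
  s1 = a.0 + (0 + 0) + 0 :: ··a··> s2
  s2 = 0 :: deadlocked
LTS(Q): 3 reachable states
  t0 = b.(a.0 + (0 + 0)) :: ··b··> t1
  t1 = a.0 + (0 + 0) :: ··a··> t2
  t2 = 0 :: deadlocked
Partition-refinement fixed point:
  B0 = {s0, t0}
  B1 = {s1, t1}
  B2 = {s2, t2}
s0 ∈ B0, t0 ∈ B0 → same block
Bisimilar ⇒ trace-equivalent.

trace-equivalent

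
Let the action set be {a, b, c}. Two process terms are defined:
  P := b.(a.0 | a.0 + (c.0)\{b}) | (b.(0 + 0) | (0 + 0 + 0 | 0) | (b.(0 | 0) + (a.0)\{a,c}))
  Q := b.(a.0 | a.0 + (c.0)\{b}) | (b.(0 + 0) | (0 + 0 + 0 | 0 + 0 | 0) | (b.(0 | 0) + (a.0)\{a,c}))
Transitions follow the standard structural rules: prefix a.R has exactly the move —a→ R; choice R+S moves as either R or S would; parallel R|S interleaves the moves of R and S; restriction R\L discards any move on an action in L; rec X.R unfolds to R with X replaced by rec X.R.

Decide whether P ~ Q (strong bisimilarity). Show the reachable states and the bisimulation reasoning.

P ~ Q

Reachable graph of P (24 states):
  s0 = b.(a.0 | a.0 + (c.0)\{b}) | (b.(0 + 0) | (0 + 0 + 0 | 0) | (b.(0 | 0) + (a.0)\{a,c})) :: —b→ s1, —b→ s2, —b→ s3
  s1 = (a.0 | a.0 + (c.0)\{b}) | (b.(0 + 0) | (0 + 0 + 0 | 0) | (b.(0 | 0) + (a.0)\{a,c})) :: —a→ s4, —a→ s5, —b→ s6, —b→ s7, —c→ s8
  s2 = b.(a.0 | a.0 + (c.0)\{b}) | ((0 + 0) | (0 + 0 + 0 | 0) | (b.(0 | 0) + (a.0)\{a,c})) :: —b→ s6, —b→ s9
  s3 = b.(a.0 | a.0 + (c.0)\{b}) | (b.(0 + 0) | (0 + 0 + 0 | 0) | (0 | 0)) :: —b→ s7, —b→ s9
  s4 = 0 | a.0 | (b.(0 + 0) | (0 + 0 + 0 | 0) | (b.(0 | 0) + (a.0)\{a,c})) :: —a→ s10, —b→ s11, —b→ s12
  s5 = a.0 | 0 | (b.(0 + 0) | (0 + 0 + 0 | 0) | (b.(0 | 0) + (a.0)\{a,c})) :: —a→ s10, —b→ s13, —b→ s14
  s6 = (a.0 | a.0 + (c.0)\{b}) | ((0 + 0) | (0 + 0 + 0 | 0) | (b.(0 | 0) + (a.0)\{a,c})) :: —a→ s11, —a→ s13, —b→ s15, —c→ s16
  s7 = (a.0 | a.0 + (c.0)\{b}) | (b.(0 + 0) | (0 + 0 + 0 | 0) | (0 | 0)) :: —a→ s12, —a→ s14, —b→ s15, —c→ s17
  s8 = 0\{b} | (b.(0 + 0) | (0 + 0 + 0 | 0) | (b.(0 | 0) + (a.0)\{a,c})) :: —b→ s16, —b→ s17
  s9 = b.(a.0 | a.0 + (c.0)\{b}) | ((0 + 0) | (0 + 0 + 0 | 0) | (0 | 0)) :: —b→ s15
  s10 = 0 | 0 | (b.(0 + 0) | (0 + 0 + 0 | 0) | (b.(0 | 0) + (a.0)\{a,c})) :: —b→ s18, —b→ s19
  s11 = 0 | a.0 | ((0 + 0) | (0 + 0 + 0 | 0) | (b.(0 | 0) + (a.0)\{a,c})) :: —a→ s18, —b→ s20
  s12 = 0 | a.0 | (b.(0 + 0) | (0 + 0 + 0 | 0) | (0 | 0)) :: —a→ s19, —b→ s20
  s13 = a.0 | 0 | ((0 + 0) | (0 + 0 + 0 | 0) | (b.(0 | 0) + (a.0)\{a,c})) :: —a→ s18, —b→ s21
  s14 = a.0 | 0 | (b.(0 + 0) | (0 + 0 + 0 | 0) | (0 | 0)) :: —a→ s19, —b→ s21
  s15 = (a.0 | a.0 + (c.0)\{b}) | ((0 + 0) | (0 + 0 + 0 | 0) | (0 | 0)) :: —a→ s20, —a→ s21, —c→ s22
  s16 = 0\{b} | ((0 + 0) | (0 + 0 + 0 | 0) | (b.(0 | 0) + (a.0)\{a,c})) :: —b→ s22
  s17 = 0\{b} | (b.(0 + 0) | (0 + 0 + 0 | 0) | (0 | 0)) :: —b→ s22
  s18 = 0 | 0 | ((0 + 0) | (0 + 0 + 0 | 0) | (b.(0 | 0) + (a.0)\{a,c})) :: —b→ s23
  s19 = 0 | 0 | (b.(0 + 0) | (0 + 0 + 0 | 0) | (0 | 0)) :: —b→ s23
  s20 = 0 | a.0 | ((0 + 0) | (0 + 0 + 0 | 0) | (0 | 0)) :: —a→ s23
  s21 = a.0 | 0 | ((0 + 0) | (0 + 0 + 0 | 0) | (0 | 0)) :: —a→ s23
  s22 = 0\{b} | ((0 + 0) | (0 + 0 + 0 | 0) | (0 | 0)) :: ·
  s23 = 0 | 0 | ((0 + 0) | (0 + 0 + 0 | 0) | (0 | 0)) :: ·
Reachable graph of Q (24 states):
  t0 = b.(a.0 | a.0 + (c.0)\{b}) | (b.(0 + 0) | (0 + 0 + 0 | 0 + 0 | 0) | (b.(0 | 0) + (a.0)\{a,c})) :: —b→ t1, —b→ t2, —b→ t3
  t1 = (a.0 | a.0 + (c.0)\{b}) | (b.(0 + 0) | (0 + 0 + 0 | 0 + 0 | 0) | (b.(0 | 0) + (a.0)\{a,c})) :: —a→ t4, —a→ t5, —b→ t6, —b→ t7, —c→ t8
  t2 = b.(a.0 | a.0 + (c.0)\{b}) | ((0 + 0) | (0 + 0 + 0 | 0 + 0 | 0) | (b.(0 | 0) + (a.0)\{a,c})) :: —b→ t6, —b→ t9
  t3 = b.(a.0 | a.0 + (c.0)\{b}) | (b.(0 + 0) | (0 + 0 + 0 | 0 + 0 | 0) | (0 | 0)) :: —b→ t7, —b→ t9
  t4 = 0 | a.0 | (b.(0 + 0) | (0 + 0 + 0 | 0 + 0 | 0) | (b.(0 | 0) + (a.0)\{a,c})) :: —a→ t10, —b→ t11, —b→ t12
  t5 = a.0 | 0 | (b.(0 + 0) | (0 + 0 + 0 | 0 + 0 | 0) | (b.(0 | 0) + (a.0)\{a,c})) :: —a→ t10, —b→ t13, —b→ t14
  t6 = (a.0 | a.0 + (c.0)\{b}) | ((0 + 0) | (0 + 0 + 0 | 0 + 0 | 0) | (b.(0 | 0) + (a.0)\{a,c})) :: —a→ t11, —a→ t13, —b→ t15, —c→ t16
  t7 = (a.0 | a.0 + (c.0)\{b}) | (b.(0 + 0) | (0 + 0 + 0 | 0 + 0 | 0) | (0 | 0)) :: —a→ t12, —a→ t14, —b→ t15, —c→ t17
  t8 = 0\{b} | (b.(0 + 0) | (0 + 0 + 0 | 0 + 0 | 0) | (b.(0 | 0) + (a.0)\{a,c})) :: —b→ t16, —b→ t17
  t9 = b.(a.0 | a.0 + (c.0)\{b}) | ((0 + 0) | (0 + 0 + 0 | 0 + 0 | 0) | (0 | 0)) :: —b→ t15
  t10 = 0 | 0 | (b.(0 + 0) | (0 + 0 + 0 | 0 + 0 | 0) | (b.(0 | 0) + (a.0)\{a,c})) :: —b→ t18, —b→ t19
  t11 = 0 | a.0 | ((0 + 0) | (0 + 0 + 0 | 0 + 0 | 0) | (b.(0 | 0) + (a.0)\{a,c})) :: —a→ t18, —b→ t20
  t12 = 0 | a.0 | (b.(0 + 0) | (0 + 0 + 0 | 0 + 0 | 0) | (0 | 0)) :: —a→ t19, —b→ t20
  t13 = a.0 | 0 | ((0 + 0) | (0 + 0 + 0 | 0 + 0 | 0) | (b.(0 | 0) + (a.0)\{a,c})) :: —a→ t18, —b→ t21
  t14 = a.0 | 0 | (b.(0 + 0) | (0 + 0 + 0 | 0 + 0 | 0) | (0 | 0)) :: —a→ t19, —b→ t21
  t15 = (a.0 | a.0 + (c.0)\{b}) | ((0 + 0) | (0 + 0 + 0 | 0 + 0 | 0) | (0 | 0)) :: —a→ t20, —a→ t21, —c→ t22
  t16 = 0\{b} | ((0 + 0) | (0 + 0 + 0 | 0 + 0 | 0) | (b.(0 | 0) + (a.0)\{a,c})) :: —b→ t22
  t17 = 0\{b} | (b.(0 + 0) | (0 + 0 + 0 | 0 + 0 | 0) | (0 | 0)) :: —b→ t22
  t18 = 0 | 0 | ((0 + 0) | (0 + 0 + 0 | 0 + 0 | 0) | (b.(0 | 0) + (a.0)\{a,c})) :: —b→ t23
  t19 = 0 | 0 | (b.(0 + 0) | (0 + 0 + 0 | 0 + 0 | 0) | (0 | 0)) :: —b→ t23
  t20 = 0 | a.0 | ((0 + 0) | (0 + 0 + 0 | 0 + 0 | 0) | (0 | 0)) :: —a→ t23
  t21 = a.0 | 0 | ((0 + 0) | (0 + 0 + 0 | 0 + 0 | 0) | (0 | 0)) :: —a→ t23
  t22 = 0\{b} | ((0 + 0) | (0 + 0 + 0 | 0 + 0 | 0) | (0 | 0)) :: ·
  t23 = 0 | 0 | ((0 + 0) | (0 + 0 + 0 | 0 + 0 | 0) | (0 | 0)) :: ·
Partition-refinement fixed point:
  B0 = {s0, t0}
  B1 = {s1, t1}
  B2 = {s6, s7, t6, t7}
  B3 = {s11, s12, s13, s14, t11, t12, t13, t14}
  B4 = {s16, s17, s18, s19, t16, t17, t18, t19}
  B5 = {s22, s23, t22, t23}
  B6 = {s20, s21, t20, t21}
  B7 = {s15, t15}
  B8 = {s4, s5, t4, t5}
  B9 = {s10, s8, t10, t8}
  B10 = {s2, s3, t2, t3}
  B11 = {s9, t9}
s0 ∈ B0, t0 ∈ B0 → same block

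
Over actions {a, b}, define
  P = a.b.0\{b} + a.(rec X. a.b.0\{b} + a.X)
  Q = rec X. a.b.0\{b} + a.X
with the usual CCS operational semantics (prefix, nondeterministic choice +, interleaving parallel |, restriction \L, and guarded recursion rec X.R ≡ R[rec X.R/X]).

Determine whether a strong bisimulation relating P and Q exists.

YES

LTS(P): 4 reachable states
  p0 = a.b.0\{b} + a.(rec X. a.b.0\{b} + a.X) :: -a-> p1, -a-> p2
  p1 = b.0\{b} :: -b-> p3
  p2 = rec X. a.b.0\{b} + a.X :: -a-> p1, -a-> p2
  p3 = 0\{b} :: ∅
LTS(Q): 3 reachable states
  q0 = rec X. a.b.0\{b} + a.X :: -a-> q0, -a-> q1
  q1 = b.0\{b} :: -b-> q2
  q2 = 0\{b} :: ∅
Bisimilarity quotient blocks:
  B0 = {p0, p2, q0}
  B1 = {p1, q1}
  B2 = {p3, q2}
p0 ∈ B0, q0 ∈ B0 → same block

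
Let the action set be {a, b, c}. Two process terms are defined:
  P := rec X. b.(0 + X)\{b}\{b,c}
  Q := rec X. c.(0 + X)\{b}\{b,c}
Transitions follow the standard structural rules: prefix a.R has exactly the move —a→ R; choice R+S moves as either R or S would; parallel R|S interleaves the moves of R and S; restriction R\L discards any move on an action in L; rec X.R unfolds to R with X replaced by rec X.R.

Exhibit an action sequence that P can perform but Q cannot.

b

P's transition system — 2 states:
  s0 = rec X. b.(0 + X)\{b}\{b,c} | -b-> s1
  s1 = (0 + (rec X. b.(0 + X)\{b}\{b,c}))\{b}\{b,c} | ∅
Q's transition system — 2 states:
  t0 = rec X. c.(0 + X)\{b}\{b,c} | -c-> t1
  t1 = (0 + (rec X. c.(0 + X)\{b}\{b,c}))\{b}\{b,c} | ∅
Executing b from P (initial set {s0}):
  after b @ step 1: {s1}
  ✓ P
Executing b from Q (initial set {t0}):
  after b @ step 1: ∅  — Q cannot continue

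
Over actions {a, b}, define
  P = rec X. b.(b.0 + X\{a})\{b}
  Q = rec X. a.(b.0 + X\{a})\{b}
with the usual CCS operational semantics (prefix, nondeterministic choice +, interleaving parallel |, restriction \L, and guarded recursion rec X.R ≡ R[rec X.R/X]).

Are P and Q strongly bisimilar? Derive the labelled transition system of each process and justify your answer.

P's transition system — 2 states:
  u0 = rec X. b.(b.0 + X\{a})\{b} | =b=> u1
  u1 = (b.0 + (rec X. b.(b.0 + X\{a})\{b})\{a})\{b} | ∅
Q's transition system — 2 states:
  v0 = rec X. a.(b.0 + X\{a})\{b} | =a=> v1
  v1 = (b.0 + (rec X. a.(b.0 + X\{a})\{b})\{a})\{b} | ∅
Bisimilarity quotient blocks:
  B0 = {u0}
  B1 = {u1, v1}
  B2 = {v0}
u0 ∈ B0, v0 ∈ B2 → different blocks

not bisimilar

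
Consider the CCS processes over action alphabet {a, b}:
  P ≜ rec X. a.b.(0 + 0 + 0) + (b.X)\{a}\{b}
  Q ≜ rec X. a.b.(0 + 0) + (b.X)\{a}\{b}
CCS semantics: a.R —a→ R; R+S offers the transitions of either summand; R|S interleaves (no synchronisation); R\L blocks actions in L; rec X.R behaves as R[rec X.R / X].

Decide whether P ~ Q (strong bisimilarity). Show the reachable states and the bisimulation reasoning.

Reachable graph of P (3 states):
  s0 = rec X. a.b.(0 + 0 + 0) + (b.X)\{a}\{b} ⊢ =a=> s1
  s1 = b.(0 + 0 + 0) ⊢ =b=> s2
  s2 = 0 + 0 + 0 ⊢ ·
Reachable graph of Q (3 states):
  t0 = rec X. a.b.(0 + 0) + (b.X)\{a}\{b} ⊢ =a=> t1
  t1 = b.(0 + 0) ⊢ =b=> t2
  t2 = 0 + 0 ⊢ ·
Bisimilarity quotient blocks:
  B0 = {s0, t0}
  B1 = {s1, t1}
  B2 = {s2, t2}
s0 ∈ B0, t0 ∈ B0 → same block

YES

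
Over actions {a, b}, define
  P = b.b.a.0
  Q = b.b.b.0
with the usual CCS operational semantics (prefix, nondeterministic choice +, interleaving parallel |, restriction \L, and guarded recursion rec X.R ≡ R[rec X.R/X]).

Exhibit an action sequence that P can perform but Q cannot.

bba

P's transition system — 4 states:
  u0 = b.b.a.0 → =b=> u1
  u1 = b.a.0 → =b=> u2
  u2 = a.0 → =a=> u3
  u3 = 0 → (no moves)
Q's transition system — 4 states:
  v0 = b.b.b.0 → =b=> v1
  v1 = b.b.0 → =b=> v2
  v2 = b.0 → =b=> v3
  v3 = 0 → (no moves)
Run σ = ⟨bba⟩ on P: start {u0}
  after b @ step 1: {u1}
  after b @ step 2: {u2}
  after a @ step 3: {u3}
  ✓ P
Run σ = ⟨bba⟩ on Q: start {v0}
  after b @ step 1: {v1}
  after b @ step 2: {v2}
  after a @ step 3: ∅ (Q stuck)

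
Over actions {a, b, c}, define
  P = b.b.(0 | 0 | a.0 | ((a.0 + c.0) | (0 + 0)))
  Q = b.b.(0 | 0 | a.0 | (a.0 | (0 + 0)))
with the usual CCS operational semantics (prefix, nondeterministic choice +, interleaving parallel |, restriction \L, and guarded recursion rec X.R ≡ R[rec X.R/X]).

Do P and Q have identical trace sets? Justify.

trace-distinct — witness ⟨bbc⟩

LTS(P): 6 reachable states
  p0 = b.b.(0 | 0 | a.0 | ((a.0 + c.0) | (0 + 0))) | —b→ p1
  p1 = b.(0 | 0 | a.0 | ((a.0 + c.0) | (0 + 0))) | —b→ p2
  p2 = 0 | 0 | a.0 | ((a.0 + c.0) | (0 + 0)) | —a→ p3, —a→ p4, —c→ p4
  p3 = 0 | 0 | 0 | ((a.0 + c.0) | (0 + 0)) | —a→ p5, —c→ p5
  p4 = 0 | 0 | a.0 | (0 | (0 + 0)) | —a→ p5
  p5 = 0 | 0 | 0 | (0 | (0 + 0)) | ·
LTS(Q): 6 reachable states
  q0 = b.b.(0 | 0 | a.0 | (a.0 | (0 + 0))) | —b→ q1
  q1 = b.(0 | 0 | a.0 | (a.0 | (0 + 0))) | —b→ q2
  q2 = 0 | 0 | a.0 | (a.0 | (0 + 0)) | —a→ q3, —a→ q4
  q3 = 0 | 0 | 0 | (a.0 | (0 + 0)) | —a→ q5
  q4 = 0 | 0 | a.0 | (0 | (0 + 0)) | —a→ q5
  q5 = 0 | 0 | 0 | (0 | (0 + 0)) | ·
Executing bbc from P (initial set {p0}):
  after b @ step 1: {p1}
  after b @ step 2: {p2}
  after c @ step 3: {p4}
  — P admits the full trace.
Executing bbc from Q (initial set {q0}):
  after b @ step 1: {q1}
  after b @ step 2: {q2}
  after c @ step 3: ∅  — Q cannot continue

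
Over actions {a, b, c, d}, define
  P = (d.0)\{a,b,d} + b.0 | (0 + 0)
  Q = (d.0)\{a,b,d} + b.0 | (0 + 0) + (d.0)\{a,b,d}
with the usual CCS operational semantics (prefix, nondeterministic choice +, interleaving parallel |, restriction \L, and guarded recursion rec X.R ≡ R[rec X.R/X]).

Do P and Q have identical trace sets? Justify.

P's transition system — 2 states:
  m0 = (d.0)\{a,b,d} + b.0 | (0 + 0) has moves --b--▸ m1
  m1 = 0 | (0 + 0) has moves ∅
Q's transition system — 2 states:
  n0 = (d.0)\{a,b,d} + b.0 | (0 + 0) + (d.0)\{a,b,d} has moves --b--▸ n1
  n1 = 0 | (0 + 0) has moves ∅
Bisimilarity quotient blocks:
  B0 = {m0, n0}
  B1 = {m1, n1}
m0 ∈ B0, n0 ∈ B0 → same block
Bisimilar ⇒ trace-equivalent.

traces(P) = traces(Q)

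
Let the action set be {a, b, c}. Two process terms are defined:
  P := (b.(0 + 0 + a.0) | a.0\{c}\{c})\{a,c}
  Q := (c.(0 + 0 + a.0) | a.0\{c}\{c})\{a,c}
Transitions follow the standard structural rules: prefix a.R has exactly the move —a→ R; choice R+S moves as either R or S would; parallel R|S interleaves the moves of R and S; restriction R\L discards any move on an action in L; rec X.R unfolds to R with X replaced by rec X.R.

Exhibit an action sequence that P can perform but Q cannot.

b

P's transition system — 2 states:
  u0 = (b.(0 + 0 + a.0) | a.0\{c}\{c})\{a,c} → ··b··> u1
  u1 = ((0 + 0 + a.0) | a.0\{c}\{c})\{a,c} → (no moves)
Q's transition system — 1 states:
  v0 = (c.(0 + 0 + a.0) | a.0\{c}\{c})\{a,c} → (no moves)
Trace ⟨b⟩ through P, begin at {u0}:
  after b @ step 1: {u1}
  — P admits the full trace.
Trace ⟨b⟩ through Q, begin at {v0}:
  after b @ step 1: no successor for Q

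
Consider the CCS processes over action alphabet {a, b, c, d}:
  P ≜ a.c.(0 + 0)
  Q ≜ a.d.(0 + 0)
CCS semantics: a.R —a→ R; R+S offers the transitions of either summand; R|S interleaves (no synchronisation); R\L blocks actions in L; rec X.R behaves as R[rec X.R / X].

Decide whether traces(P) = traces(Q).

NO — witness ⟨ac⟩

LTS(P): 3 reachable states
  m0 = a.c.(0 + 0) ⊢ -a-> m1
  m1 = c.(0 + 0) ⊢ -c-> m2
  m2 = 0 + 0 ⊢ deadlocked
LTS(Q): 3 reachable states
  n0 = a.d.(0 + 0) ⊢ -a-> n1
  n1 = d.(0 + 0) ⊢ -d-> n2
  n2 = 0 + 0 ⊢ deadlocked
Trace ⟨ac⟩ through P, begin at {m0}:
  after a @ step 1: {m1}
  after c @ step 2: {m2}
  ✓ P
Trace ⟨ac⟩ through Q, begin at {n0}:
  after a @ step 1: {n1}
  after c @ step 2: ∅  — Q cannot continue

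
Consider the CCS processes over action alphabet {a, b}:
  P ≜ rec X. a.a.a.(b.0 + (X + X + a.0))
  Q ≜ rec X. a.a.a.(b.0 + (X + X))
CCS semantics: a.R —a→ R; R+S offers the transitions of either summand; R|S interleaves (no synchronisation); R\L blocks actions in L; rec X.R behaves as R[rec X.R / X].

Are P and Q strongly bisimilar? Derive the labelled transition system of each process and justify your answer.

P's transition system — 5 states:
  m0 = rec X. a.a.a.(b.0 + (X + X + a.0)) → =a=> m1
  m1 = a.a.(b.0 + ((rec X. a.a.a.(b.0 + (X + X + a.0))) + (rec X. a.a.a.(b.0 + (X + X + a.0))) + a.0)) → =a=> m2
  m2 = a.(b.0 + ((rec X. a.a.a.(b.0 + (X + X + a.0))) + (rec X. a.a.a.(b.0 + (X + X + a.0))) + a.0)) → =a=> m3
  m3 = b.0 + ((rec X. a.a.a.(b.0 + (X + X + a.0))) + (rec X. a.a.a.(b.0 + (X + X + a.0))) + a.0) → =a=> m1, =a=> m4, =b=> m4
  m4 = 0 → stopped
Q's transition system — 5 states:
  n0 = rec X. a.a.a.(b.0 + (X + X)) → =a=> n1
  n1 = a.a.(b.0 + ((rec X. a.a.a.(b.0 + (X + X))) + (rec X. a.a.a.(b.0 + (X + X))))) → =a=> n2
  n2 = a.(b.0 + ((rec X. a.a.a.(b.0 + (X + X))) + (rec X. a.a.a.(b.0 + (X + X))))) → =a=> n3
  n3 = b.0 + ((rec X. a.a.a.(b.0 + (X + X))) + (rec X. a.a.a.(b.0 + (X + X)))) → =a=> n1, =b=> n4
  n4 = 0 → stopped
Coarsest stable partition (strong bisimilarity classes):
  B0 = {m0}
  B1 = {m1}
  B2 = {m2}
  B3 = {m3}
  B4 = {m4, n4}
  B5 = {n0}
  B6 = {n1}
  B7 = {n2}
  B8 = {n3}
m0 ∈ B0, n0 ∈ B5 → different blocks

P ≁ Q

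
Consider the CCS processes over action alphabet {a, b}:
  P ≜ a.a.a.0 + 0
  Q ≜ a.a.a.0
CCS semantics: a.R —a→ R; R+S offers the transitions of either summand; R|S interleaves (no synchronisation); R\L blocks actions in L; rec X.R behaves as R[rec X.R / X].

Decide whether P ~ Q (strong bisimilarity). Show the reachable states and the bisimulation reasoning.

P's transition system — 4 states:
  u0 = a.a.a.0 + 0 → -a-> u1
  u1 = a.a.0 → -a-> u2
  u2 = a.0 → -a-> u3
  u3 = 0 → ∅
Q's transition system — 4 states:
  v0 = a.a.a.0 → -a-> v1
  v1 = a.a.0 → -a-> v2
  v2 = a.0 → -a-> v3
  v3 = 0 → ∅
Bisimilarity quotient blocks:
  B0 = {u0, v0}
  B1 = {u1, v1}
  B2 = {u2, v2}
  B3 = {u3, v3}
u0 ∈ B0, v0 ∈ B0 → same block

bisimilar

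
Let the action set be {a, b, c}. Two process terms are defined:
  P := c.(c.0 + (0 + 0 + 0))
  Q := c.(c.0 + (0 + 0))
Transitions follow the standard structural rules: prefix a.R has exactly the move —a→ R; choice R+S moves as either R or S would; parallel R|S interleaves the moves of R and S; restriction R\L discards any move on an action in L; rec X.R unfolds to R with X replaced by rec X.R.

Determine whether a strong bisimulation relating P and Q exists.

bisimilar

Reachable graph of P (3 states):
  p0 = c.(c.0 + (0 + 0 + 0)) :: -c-> p1
  p1 = c.0 + (0 + 0 + 0) :: -c-> p2
  p2 = 0 :: (no moves)
Reachable graph of Q (3 states):
  q0 = c.(c.0 + (0 + 0)) :: -c-> q1
  q1 = c.0 + (0 + 0) :: -c-> q2
  q2 = 0 :: (no moves)
Bisimilarity quotient blocks:
  B0 = {p0, q0}
  B1 = {p1, q1}
  B2 = {p2, q2}
p0 ∈ B0, q0 ∈ B0 → same block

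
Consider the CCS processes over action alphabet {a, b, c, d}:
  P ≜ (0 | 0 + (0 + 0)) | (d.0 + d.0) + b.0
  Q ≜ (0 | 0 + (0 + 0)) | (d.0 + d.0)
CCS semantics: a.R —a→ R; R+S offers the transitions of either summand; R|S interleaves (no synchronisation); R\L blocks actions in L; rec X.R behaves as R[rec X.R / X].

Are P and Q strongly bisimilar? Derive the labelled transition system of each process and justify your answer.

Reachable graph of P (3 states):
  s0 = (0 | 0 + (0 + 0)) | (d.0 + d.0) + b.0 has moves -b-> s1, -d-> s2
  s1 = 0 has moves ∅
  s2 = (0 | 0 + (0 + 0)) | 0 has moves ∅
Reachable graph of Q (2 states):
  t0 = (0 | 0 + (0 + 0)) | (d.0 + d.0) has moves -d-> t1
  t1 = (0 | 0 + (0 + 0)) | 0 has moves ∅
Bisimilarity quotient blocks:
  B0 = {s0}
  B1 = {s1, s2, t1}
  B2 = {t0}
s0 ∈ B0, t0 ∈ B2 → different blocks

NO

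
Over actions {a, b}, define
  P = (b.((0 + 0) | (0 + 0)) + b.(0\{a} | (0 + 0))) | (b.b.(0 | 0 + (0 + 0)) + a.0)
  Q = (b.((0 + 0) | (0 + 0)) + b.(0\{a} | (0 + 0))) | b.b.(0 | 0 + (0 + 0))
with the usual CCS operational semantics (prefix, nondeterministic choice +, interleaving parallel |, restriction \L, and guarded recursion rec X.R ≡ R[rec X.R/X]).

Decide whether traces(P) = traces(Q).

NO — witness ⟨a⟩

LTS(P): 12 reachable states
  p0 = (b.((0 + 0) | (0 + 0)) + b.(0\{a} | (0 + 0))) | (b.b.(0 | 0 + (0 + 0)) + a.0) → —a→ p1, —b→ p2, —b→ p3, —b→ p4
  p1 = (b.((0 + 0) | (0 + 0)) + b.(0\{a} | (0 + 0))) | 0 → —b→ p5, —b→ p6
  p2 = (0 + 0) | (0 + 0) | (b.b.(0 | 0 + (0 + 0)) + a.0) → —a→ p5, —b→ p7
  p3 = (b.((0 + 0) | (0 + 0)) + b.(0\{a} | (0 + 0))) | b.(0 | 0 + (0 + 0)) → —b→ p7, —b→ p8, —b→ p9
  p4 = 0\{a} | (0 + 0) | (b.b.(0 | 0 + (0 + 0)) + a.0) → —a→ p6, —b→ p9
  p5 = (0 + 0) | (0 + 0) | 0 → deadlocked
  p6 = 0\{a} | (0 + 0) | 0 → deadlocked
  p7 = (0 + 0) | (0 + 0) | b.(0 | 0 + (0 + 0)) → —b→ p10
  p8 = (b.((0 + 0) | (0 + 0)) + b.(0\{a} | (0 + 0))) | (0 | 0 + (0 + 0)) → —b→ p10, —b→ p11
  p9 = 0\{a} | (0 + 0) | b.(0 | 0 + (0 + 0)) → —b→ p11
  p10 = (0 + 0) | (0 + 0) | (0 | 0 + (0 + 0)) → deadlocked
  p11 = 0\{a} | (0 + 0) | (0 | 0 + (0 + 0)) → deadlocked
LTS(Q): 9 reachable states
  q0 = (b.((0 + 0) | (0 + 0)) + b.(0\{a} | (0 + 0))) | b.b.(0 | 0 + (0 + 0)) → —b→ q1, —b→ q2, —b→ q3
  q1 = (0 + 0) | (0 + 0) | b.b.(0 | 0 + (0 + 0)) → —b→ q4
  q2 = (b.((0 + 0) | (0 + 0)) + b.(0\{a} | (0 + 0))) | b.(0 | 0 + (0 + 0)) → —b→ q4, —b→ q5, —b→ q6
  q3 = 0\{a} | (0 + 0) | b.b.(0 | 0 + (0 + 0)) → —b→ q6
  q4 = (0 + 0) | (0 + 0) | b.(0 | 0 + (0 + 0)) → —b→ q7
  q5 = (b.((0 + 0) | (0 + 0)) + b.(0\{a} | (0 + 0))) | (0 | 0 + (0 + 0)) → —b→ q7, —b→ q8
  q6 = 0\{a} | (0 + 0) | b.(0 | 0 + (0 + 0)) → —b→ q8
  q7 = (0 + 0) | (0 + 0) | (0 | 0 + (0 + 0)) → deadlocked
  q8 = 0\{a} | (0 + 0) | (0 | 0 + (0 + 0)) → deadlocked
Run σ = ⟨a⟩ on P: start {p0}
  step 1 (a): {p1}
  — P admits the full trace.
Run σ = ⟨a⟩ on Q: start {q0}
  step 1 (a): ∅ (Q stuck)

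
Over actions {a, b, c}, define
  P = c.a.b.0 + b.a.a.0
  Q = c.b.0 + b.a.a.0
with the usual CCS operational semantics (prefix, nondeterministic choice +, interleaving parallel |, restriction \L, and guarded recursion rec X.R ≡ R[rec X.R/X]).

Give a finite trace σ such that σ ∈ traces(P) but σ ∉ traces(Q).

ca

LTS(P): 6 reachable states
  s0 = c.a.b.0 + b.a.a.0 :: ··b··> s1, ··c··> s2
  s1 = a.a.0 :: ··a··> s3
  s2 = a.b.0 :: ··a··> s4
  s3 = a.0 :: ··a··> s5
  s4 = b.0 :: ··b··> s5
  s5 = 0 :: (no moves)
LTS(Q): 5 reachable states
  t0 = c.b.0 + b.a.a.0 :: ··b··> t1, ··c··> t2
  t1 = a.a.0 :: ··a··> t3
  t2 = b.0 :: ··b··> t4
  t3 = a.0 :: ··a··> t4
  t4 = 0 :: (no moves)
Trace ⟨ca⟩ through P, begin at {s0}:
  after c @ step 1: {s2}
  after a @ step 2: {s4}
  P completes σ.
Trace ⟨ca⟩ through Q, begin at {t0}:
  after c @ step 1: {t2}
  after a @ step 2: no successor for Q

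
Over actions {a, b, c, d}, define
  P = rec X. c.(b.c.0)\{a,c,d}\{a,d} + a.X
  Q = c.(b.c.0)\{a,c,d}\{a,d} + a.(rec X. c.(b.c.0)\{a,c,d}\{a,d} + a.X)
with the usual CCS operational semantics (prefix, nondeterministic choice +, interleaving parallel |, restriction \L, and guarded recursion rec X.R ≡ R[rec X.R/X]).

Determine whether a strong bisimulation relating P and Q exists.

bisimilar

P's transition system — 3 states:
  u0 = rec X. c.(b.c.0)\{a,c,d}\{a,d} + a.X ⊢ —a→ u0, —c→ u1
  u1 = (b.c.0)\{a,c,d}\{a,d} ⊢ —b→ u2
  u2 = (c.0)\{a,c,d}\{a,d} ⊢ ∅
Q's transition system — 4 states:
  v0 = c.(b.c.0)\{a,c,d}\{a,d} + a.(rec X. c.(b.c.0)\{a,c,d}\{a,d} + a.X) ⊢ —a→ v1, —c→ v2
  v1 = rec X. c.(b.c.0)\{a,c,d}\{a,d} + a.X ⊢ —a→ v1, —c→ v2
  v2 = (b.c.0)\{a,c,d}\{a,d} ⊢ —b→ v3
  v3 = (c.0)\{a,c,d}\{a,d} ⊢ ∅
Partition-refinement fixed point:
  B0 = {u0, v0, v1}
  B1 = {u1, v2}
  B2 = {u2, v3}
u0 ∈ B0, v0 ∈ B0 → same block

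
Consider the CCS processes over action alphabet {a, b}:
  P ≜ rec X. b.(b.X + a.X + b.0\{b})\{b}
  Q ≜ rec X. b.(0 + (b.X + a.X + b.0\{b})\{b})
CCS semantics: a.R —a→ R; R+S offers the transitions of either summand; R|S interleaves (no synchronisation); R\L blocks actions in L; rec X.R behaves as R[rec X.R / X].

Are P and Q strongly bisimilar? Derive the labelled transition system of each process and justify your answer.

Reachable graph of P (3 states):
  p0 = rec X. b.(b.X + a.X + b.0\{b})\{b} :: —b→ p1
  p1 = (b.(rec X. b.(b.X + a.X + b.0\{b})\{b}) + a.(rec X. b.(b.X + a.X + b.0\{b})\{b}) + b.0\{b})\{b} :: —a→ p2
  p2 = (rec X. b.(b.X + a.X + b.0\{b})\{b})\{b} :: ·
Reachable graph of Q (3 states):
  q0 = rec X. b.(0 + (b.X + a.X + b.0\{b})\{b}) :: —b→ q1
  q1 = 0 + (b.(rec X. b.(0 + (b.X + a.X + b.0\{b})\{b})) + a.(rec X. b.(0 + (b.X + a.X + b.0\{b})\{b})) + b.0\{b})\{b} :: —a→ q2
  q2 = (rec X. b.(0 + (b.X + a.X + b.0\{b})\{b}))\{b} :: ·
Partition-refinement fixed point:
  B0 = {p0, q0}
  B1 = {p1, q1}
  B2 = {p2, q2}
p0 ∈ B0, q0 ∈ B0 → same block

bisimilar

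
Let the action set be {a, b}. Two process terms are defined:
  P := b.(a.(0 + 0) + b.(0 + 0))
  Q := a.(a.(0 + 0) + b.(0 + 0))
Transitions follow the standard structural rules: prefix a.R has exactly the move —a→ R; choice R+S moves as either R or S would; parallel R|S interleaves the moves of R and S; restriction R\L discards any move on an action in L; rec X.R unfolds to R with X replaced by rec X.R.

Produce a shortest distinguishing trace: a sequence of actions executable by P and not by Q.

LTS(P): 3 reachable states
  m0 = b.(a.(0 + 0) + b.(0 + 0)) ⊢ --b--▸ m1
  m1 = a.(0 + 0) + b.(0 + 0) ⊢ --a--▸ m2, --b--▸ m2
  m2 = 0 + 0 ⊢ ·
LTS(Q): 3 reachable states
  n0 = a.(a.(0 + 0) + b.(0 + 0)) ⊢ --a--▸ n1
  n1 = a.(0 + 0) + b.(0 + 0) ⊢ --a--▸ n2, --b--▸ n2
  n2 = 0 + 0 ⊢ ·
Trace ⟨b⟩ through P, begin at {m0}:
  step 1 (b): {m1}
  ✓ P
Trace ⟨b⟩ through Q, begin at {n0}:
  step 1 (b): ∅ (Q stuck)

b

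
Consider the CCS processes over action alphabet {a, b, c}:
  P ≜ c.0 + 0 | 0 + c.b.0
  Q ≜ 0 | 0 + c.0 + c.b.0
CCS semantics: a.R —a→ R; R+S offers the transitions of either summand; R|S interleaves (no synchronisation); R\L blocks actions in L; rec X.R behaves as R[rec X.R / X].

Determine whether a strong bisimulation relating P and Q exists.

LTS(P): 3 reachable states
  m0 = c.0 + 0 | 0 + c.b.0 → —c→ m1, —c→ m2
  m1 = 0 → stopped
  m2 = b.0 → —b→ m1
LTS(Q): 3 reachable states
  n0 = 0 | 0 + c.0 + c.b.0 → —c→ n1, —c→ n2
  n1 = 0 → stopped
  n2 = b.0 → —b→ n1
Coarsest stable partition (strong bisimilarity classes):
  B0 = {m0, n0}
  B1 = {m2, n2}
  B2 = {m1, n1}
m0 ∈ B0, n0 ∈ B0 → same block

YES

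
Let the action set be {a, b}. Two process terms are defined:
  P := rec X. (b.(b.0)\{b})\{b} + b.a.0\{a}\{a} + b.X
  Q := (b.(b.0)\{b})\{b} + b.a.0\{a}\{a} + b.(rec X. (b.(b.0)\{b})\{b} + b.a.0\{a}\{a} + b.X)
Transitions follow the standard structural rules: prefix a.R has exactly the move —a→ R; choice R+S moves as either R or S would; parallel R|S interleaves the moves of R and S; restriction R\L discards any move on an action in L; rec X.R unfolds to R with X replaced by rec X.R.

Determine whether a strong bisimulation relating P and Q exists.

Reachable graph of P (3 states):
  u0 = rec X. (b.(b.0)\{b})\{b} + b.a.0\{a}\{a} + b.X has moves ··b··> u0, ··b··> u1
  u1 = a.0\{a}\{a} has moves ··a··> u2
  u2 = 0\{a}\{a} has moves ∅
Reachable graph of Q (4 states):
  v0 = (b.(b.0)\{b})\{b} + b.a.0\{a}\{a} + b.(rec X. (b.(b.0)\{b})\{b} + b.a.0\{a}\{a} + b.X) has moves ··b··> v1, ··b··> v2
  v1 = a.0\{a}\{a} has moves ··a··> v3
  v2 = rec X. (b.(b.0)\{b})\{b} + b.a.0\{a}\{a} + b.X has moves ··b··> v1, ··b··> v2
  v3 = 0\{a}\{a} has moves ∅
Coarsest stable partition (strong bisimilarity classes):
  B0 = {u0, v0, v2}
  B1 = {u1, v1}
  B2 = {u2, v3}
u0 ∈ B0, v0 ∈ B0 → same block

bisimilar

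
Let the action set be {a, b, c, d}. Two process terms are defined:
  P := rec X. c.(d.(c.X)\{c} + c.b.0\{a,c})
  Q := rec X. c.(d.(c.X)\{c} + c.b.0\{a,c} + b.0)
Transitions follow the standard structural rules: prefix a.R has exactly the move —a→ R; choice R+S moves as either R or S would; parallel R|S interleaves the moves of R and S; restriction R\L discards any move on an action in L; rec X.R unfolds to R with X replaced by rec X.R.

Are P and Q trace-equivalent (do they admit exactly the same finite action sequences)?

P's transition system — 5 states:
  u0 = rec X. c.(d.(c.X)\{c} + c.b.0\{a,c}) | =c=> u1
  u1 = d.(c.(rec X. c.(d.(c.X)\{c} + c.b.0\{a,c})))\{c} + c.b.0\{a,c} | =c=> u2, =d=> u3
  u2 = b.0\{a,c} | =b=> u4
  u3 = (c.(rec X. c.(d.(c.X)\{c} + c.b.0\{a,c})))\{c} | (no moves)
  u4 = 0\{a,c} | (no moves)
Q's transition system — 6 states:
  v0 = rec X. c.(d.(c.X)\{c} + c.b.0\{a,c} + b.0) | =c=> v1
  v1 = d.(c.(rec X. c.(d.(c.X)\{c} + c.b.0\{a,c} + b.0)))\{c} + c.b.0\{a,c} + b.0 | =b=> v2, =c=> v3, =d=> v4
  v2 = 0 | (no moves)
  v3 = b.0\{a,c} | =b=> v5
  v4 = (c.(rec X. c.(d.(c.X)\{c} + c.b.0\{a,c} + b.0)))\{c} | (no moves)
  v5 = 0\{a,c} | (no moves)
Trace ⟨cb⟩ through Q, begin at {v0}:
  step 1 (c): {v1}
  step 2 (b): {v2}
  ✓ Q
Trace ⟨cb⟩ through P, begin at {u0}:
  step 1 (c): {u1}
  step 2 (b): no successor for P

NO — witness ⟨cb⟩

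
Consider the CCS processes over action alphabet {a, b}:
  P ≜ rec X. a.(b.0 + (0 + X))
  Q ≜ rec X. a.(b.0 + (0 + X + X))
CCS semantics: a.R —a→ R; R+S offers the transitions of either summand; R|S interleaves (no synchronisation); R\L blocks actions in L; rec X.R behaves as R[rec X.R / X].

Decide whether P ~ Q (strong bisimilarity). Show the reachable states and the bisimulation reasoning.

P's transition system — 3 states:
  u0 = rec X. a.(b.0 + (0 + X)) → =a=> u1
  u1 = b.0 + (0 + (rec X. a.(b.0 + (0 + X)))) → =a=> u1, =b=> u2
  u2 = 0 → ∅
Q's transition system — 3 states:
  v0 = rec X. a.(b.0 + (0 + X + X)) → =a=> v1
  v1 = b.0 + (0 + (rec X. a.(b.0 + (0 + X + X))) + (rec X. a.(b.0 + (0 + X + X)))) → =a=> v1, =b=> v2
  v2 = 0 → ∅
Coarsest stable partition (strong bisimilarity classes):
  B0 = {u0, v0}
  B1 = {u1, v1}
  B2 = {u2, v2}
u0 ∈ B0, v0 ∈ B0 → same block

P ~ Q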